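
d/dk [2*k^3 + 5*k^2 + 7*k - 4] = 6*k^2 + 10*k + 7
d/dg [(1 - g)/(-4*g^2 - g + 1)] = (4*g^2 + g - (g - 1)*(8*g + 1) - 1)/(4*g^2 + g - 1)^2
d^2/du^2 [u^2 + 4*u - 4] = 2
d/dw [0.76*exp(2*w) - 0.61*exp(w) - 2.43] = (1.52*exp(w) - 0.61)*exp(w)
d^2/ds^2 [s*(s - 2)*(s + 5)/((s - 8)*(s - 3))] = 48*(5*s^3 - 42*s^2 + 102*s - 38)/(s^6 - 33*s^5 + 435*s^4 - 2915*s^3 + 10440*s^2 - 19008*s + 13824)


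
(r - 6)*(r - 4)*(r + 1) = r^3 - 9*r^2 + 14*r + 24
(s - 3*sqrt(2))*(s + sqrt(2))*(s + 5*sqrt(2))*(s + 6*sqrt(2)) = s^4 + 9*sqrt(2)*s^3 + 10*s^2 - 186*sqrt(2)*s - 360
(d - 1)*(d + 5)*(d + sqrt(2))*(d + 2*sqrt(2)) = d^4 + 4*d^3 + 3*sqrt(2)*d^3 - d^2 + 12*sqrt(2)*d^2 - 15*sqrt(2)*d + 16*d - 20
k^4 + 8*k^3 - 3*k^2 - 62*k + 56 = (k - 2)*(k - 1)*(k + 4)*(k + 7)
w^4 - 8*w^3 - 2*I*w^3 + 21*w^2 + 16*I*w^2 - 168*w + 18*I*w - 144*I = (w - 8)*(w - 6*I)*(w + I)*(w + 3*I)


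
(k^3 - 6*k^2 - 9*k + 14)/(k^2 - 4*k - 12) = (k^2 - 8*k + 7)/(k - 6)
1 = 1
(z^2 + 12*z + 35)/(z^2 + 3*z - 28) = (z + 5)/(z - 4)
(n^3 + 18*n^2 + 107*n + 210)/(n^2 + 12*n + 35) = n + 6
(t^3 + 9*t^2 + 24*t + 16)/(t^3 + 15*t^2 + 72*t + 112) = (t + 1)/(t + 7)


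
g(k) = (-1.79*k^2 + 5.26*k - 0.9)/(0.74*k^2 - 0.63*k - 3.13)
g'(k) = (0.63 - 1.48*k)*(-1.79*k^2 + 5.26*k - 0.9)/(0.74*k^2 - 0.63*k - 3.13)^2 + (5.26 - 3.58*k)/(0.74*k^2 - 0.63*k - 3.13)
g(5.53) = -1.66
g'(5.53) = -0.13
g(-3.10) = -5.80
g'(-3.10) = -2.34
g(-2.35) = -9.50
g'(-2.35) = -10.40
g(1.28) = -1.06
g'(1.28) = -0.74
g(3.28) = -1.05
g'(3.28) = -0.74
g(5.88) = -1.70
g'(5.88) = -0.11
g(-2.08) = -14.17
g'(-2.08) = -28.84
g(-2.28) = -10.31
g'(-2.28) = -12.94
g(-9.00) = -3.09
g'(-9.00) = -0.09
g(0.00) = 0.29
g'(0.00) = -1.74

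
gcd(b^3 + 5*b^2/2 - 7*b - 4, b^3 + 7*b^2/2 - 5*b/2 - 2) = b^2 + 9*b/2 + 2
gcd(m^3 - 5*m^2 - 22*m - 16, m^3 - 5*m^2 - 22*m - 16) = m^3 - 5*m^2 - 22*m - 16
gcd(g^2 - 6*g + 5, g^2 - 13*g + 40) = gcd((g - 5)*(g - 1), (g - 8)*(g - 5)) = g - 5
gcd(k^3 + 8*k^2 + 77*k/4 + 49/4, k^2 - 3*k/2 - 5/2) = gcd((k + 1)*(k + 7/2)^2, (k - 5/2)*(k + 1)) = k + 1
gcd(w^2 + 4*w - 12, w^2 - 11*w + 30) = 1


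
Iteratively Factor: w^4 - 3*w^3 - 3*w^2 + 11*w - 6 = (w - 1)*(w^3 - 2*w^2 - 5*w + 6) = (w - 1)^2*(w^2 - w - 6) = (w - 1)^2*(w + 2)*(w - 3)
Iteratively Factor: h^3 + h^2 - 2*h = (h + 2)*(h^2 - h) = (h - 1)*(h + 2)*(h)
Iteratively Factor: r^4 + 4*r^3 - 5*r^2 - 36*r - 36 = (r + 3)*(r^3 + r^2 - 8*r - 12) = (r - 3)*(r + 3)*(r^2 + 4*r + 4) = (r - 3)*(r + 2)*(r + 3)*(r + 2)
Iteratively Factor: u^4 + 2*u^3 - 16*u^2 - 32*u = (u)*(u^3 + 2*u^2 - 16*u - 32) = u*(u - 4)*(u^2 + 6*u + 8) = u*(u - 4)*(u + 2)*(u + 4)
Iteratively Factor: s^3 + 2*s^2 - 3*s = (s - 1)*(s^2 + 3*s) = (s - 1)*(s + 3)*(s)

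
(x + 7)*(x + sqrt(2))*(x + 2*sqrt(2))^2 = x^4 + 7*x^3 + 5*sqrt(2)*x^3 + 16*x^2 + 35*sqrt(2)*x^2 + 8*sqrt(2)*x + 112*x + 56*sqrt(2)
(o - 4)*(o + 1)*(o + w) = o^3 + o^2*w - 3*o^2 - 3*o*w - 4*o - 4*w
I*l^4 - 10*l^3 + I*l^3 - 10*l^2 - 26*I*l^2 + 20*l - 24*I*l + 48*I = (l + 2)*(l + 4*I)*(l + 6*I)*(I*l - I)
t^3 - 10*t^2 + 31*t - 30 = (t - 5)*(t - 3)*(t - 2)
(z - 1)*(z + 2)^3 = z^4 + 5*z^3 + 6*z^2 - 4*z - 8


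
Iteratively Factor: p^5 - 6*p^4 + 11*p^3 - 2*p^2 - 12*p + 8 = (p - 2)*(p^4 - 4*p^3 + 3*p^2 + 4*p - 4) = (p - 2)^2*(p^3 - 2*p^2 - p + 2) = (p - 2)^2*(p - 1)*(p^2 - p - 2) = (p - 2)^2*(p - 1)*(p + 1)*(p - 2)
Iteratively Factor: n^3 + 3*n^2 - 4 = (n + 2)*(n^2 + n - 2) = (n + 2)^2*(n - 1)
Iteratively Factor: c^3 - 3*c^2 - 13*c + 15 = (c - 1)*(c^2 - 2*c - 15) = (c - 1)*(c + 3)*(c - 5)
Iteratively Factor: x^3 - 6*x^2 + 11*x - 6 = (x - 2)*(x^2 - 4*x + 3) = (x - 2)*(x - 1)*(x - 3)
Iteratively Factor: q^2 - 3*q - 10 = (q - 5)*(q + 2)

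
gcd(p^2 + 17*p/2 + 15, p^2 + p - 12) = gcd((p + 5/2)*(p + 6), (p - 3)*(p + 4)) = 1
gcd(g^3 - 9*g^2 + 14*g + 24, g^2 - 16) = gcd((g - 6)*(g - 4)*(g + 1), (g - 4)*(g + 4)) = g - 4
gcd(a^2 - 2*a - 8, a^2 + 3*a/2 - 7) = 1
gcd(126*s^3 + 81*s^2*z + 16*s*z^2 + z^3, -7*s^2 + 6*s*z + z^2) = 7*s + z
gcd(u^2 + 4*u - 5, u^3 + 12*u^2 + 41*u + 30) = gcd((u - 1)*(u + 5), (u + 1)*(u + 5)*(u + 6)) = u + 5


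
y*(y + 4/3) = y^2 + 4*y/3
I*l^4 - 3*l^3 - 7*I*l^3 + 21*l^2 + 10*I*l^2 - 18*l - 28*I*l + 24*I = (l - 6)*(l - 1)*(l + 4*I)*(I*l + 1)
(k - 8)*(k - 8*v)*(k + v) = k^3 - 7*k^2*v - 8*k^2 - 8*k*v^2 + 56*k*v + 64*v^2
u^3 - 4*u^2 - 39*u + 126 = (u - 7)*(u - 3)*(u + 6)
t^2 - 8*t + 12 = (t - 6)*(t - 2)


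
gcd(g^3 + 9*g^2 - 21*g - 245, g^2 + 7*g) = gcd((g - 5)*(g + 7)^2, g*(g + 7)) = g + 7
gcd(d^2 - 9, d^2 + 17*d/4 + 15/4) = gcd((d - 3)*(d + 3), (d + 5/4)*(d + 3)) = d + 3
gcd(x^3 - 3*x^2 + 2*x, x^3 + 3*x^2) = x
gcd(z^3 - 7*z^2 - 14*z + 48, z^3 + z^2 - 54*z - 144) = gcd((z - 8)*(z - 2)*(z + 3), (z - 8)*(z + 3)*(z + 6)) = z^2 - 5*z - 24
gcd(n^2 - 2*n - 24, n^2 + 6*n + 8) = n + 4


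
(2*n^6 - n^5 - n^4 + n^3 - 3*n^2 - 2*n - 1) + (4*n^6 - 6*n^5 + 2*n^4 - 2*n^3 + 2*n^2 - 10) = 6*n^6 - 7*n^5 + n^4 - n^3 - n^2 - 2*n - 11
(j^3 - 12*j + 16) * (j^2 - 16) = j^5 - 28*j^3 + 16*j^2 + 192*j - 256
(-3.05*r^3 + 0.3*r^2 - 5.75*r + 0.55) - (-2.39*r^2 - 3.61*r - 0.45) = -3.05*r^3 + 2.69*r^2 - 2.14*r + 1.0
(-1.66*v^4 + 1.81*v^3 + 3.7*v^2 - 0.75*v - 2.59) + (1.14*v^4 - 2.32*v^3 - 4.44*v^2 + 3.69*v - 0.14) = -0.52*v^4 - 0.51*v^3 - 0.74*v^2 + 2.94*v - 2.73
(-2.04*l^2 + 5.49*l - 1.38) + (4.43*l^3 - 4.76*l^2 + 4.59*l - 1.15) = 4.43*l^3 - 6.8*l^2 + 10.08*l - 2.53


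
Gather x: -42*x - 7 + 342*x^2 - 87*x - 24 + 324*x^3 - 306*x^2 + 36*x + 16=324*x^3 + 36*x^2 - 93*x - 15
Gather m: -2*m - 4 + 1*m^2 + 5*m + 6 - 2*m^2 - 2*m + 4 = -m^2 + m + 6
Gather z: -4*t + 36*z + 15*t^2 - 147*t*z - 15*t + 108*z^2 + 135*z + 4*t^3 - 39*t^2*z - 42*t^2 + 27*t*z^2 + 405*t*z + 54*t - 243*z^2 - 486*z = 4*t^3 - 27*t^2 + 35*t + z^2*(27*t - 135) + z*(-39*t^2 + 258*t - 315)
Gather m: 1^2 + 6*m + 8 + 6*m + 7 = 12*m + 16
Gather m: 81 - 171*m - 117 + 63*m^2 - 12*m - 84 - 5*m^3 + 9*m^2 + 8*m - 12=-5*m^3 + 72*m^2 - 175*m - 132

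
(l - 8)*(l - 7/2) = l^2 - 23*l/2 + 28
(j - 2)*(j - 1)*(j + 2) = j^3 - j^2 - 4*j + 4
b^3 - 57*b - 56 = (b - 8)*(b + 1)*(b + 7)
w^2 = w^2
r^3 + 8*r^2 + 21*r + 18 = (r + 2)*(r + 3)^2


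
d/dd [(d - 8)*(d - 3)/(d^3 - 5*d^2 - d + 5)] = ((d - 8)*(d - 3)*(-3*d^2 + 10*d + 1) + (2*d - 11)*(d^3 - 5*d^2 - d + 5))/(d^3 - 5*d^2 - d + 5)^2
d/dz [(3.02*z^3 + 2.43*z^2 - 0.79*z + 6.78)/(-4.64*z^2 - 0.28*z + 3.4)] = (-14.0128*z^4 - 1.6912*z^3 + 26.458*z^2 + 79.4424*z - 0.7876)/(21.5296*z^4 + 2.5984*z^3 - 31.4736*z^2 - 1.904*z + 11.56)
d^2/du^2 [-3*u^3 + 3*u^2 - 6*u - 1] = 6 - 18*u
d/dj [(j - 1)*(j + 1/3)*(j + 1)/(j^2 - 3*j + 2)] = (j^2 - 4*j - 3)/(j^2 - 4*j + 4)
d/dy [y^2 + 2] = 2*y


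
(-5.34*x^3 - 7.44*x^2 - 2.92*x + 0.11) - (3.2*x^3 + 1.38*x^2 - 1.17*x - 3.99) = -8.54*x^3 - 8.82*x^2 - 1.75*x + 4.1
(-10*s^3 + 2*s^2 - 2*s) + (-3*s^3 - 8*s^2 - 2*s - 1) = -13*s^3 - 6*s^2 - 4*s - 1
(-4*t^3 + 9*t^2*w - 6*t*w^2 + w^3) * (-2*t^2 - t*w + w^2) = 8*t^5 - 14*t^4*w - t^3*w^2 + 13*t^2*w^3 - 7*t*w^4 + w^5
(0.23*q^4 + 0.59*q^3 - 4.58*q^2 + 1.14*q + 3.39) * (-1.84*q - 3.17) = -0.4232*q^5 - 1.8147*q^4 + 6.5569*q^3 + 12.421*q^2 - 9.8514*q - 10.7463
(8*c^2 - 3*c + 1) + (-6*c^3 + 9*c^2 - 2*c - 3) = -6*c^3 + 17*c^2 - 5*c - 2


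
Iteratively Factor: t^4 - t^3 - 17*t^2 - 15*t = (t - 5)*(t^3 + 4*t^2 + 3*t) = (t - 5)*(t + 1)*(t^2 + 3*t) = (t - 5)*(t + 1)*(t + 3)*(t)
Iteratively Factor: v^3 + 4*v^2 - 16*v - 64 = (v - 4)*(v^2 + 8*v + 16) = (v - 4)*(v + 4)*(v + 4)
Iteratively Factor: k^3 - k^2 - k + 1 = (k + 1)*(k^2 - 2*k + 1) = (k - 1)*(k + 1)*(k - 1)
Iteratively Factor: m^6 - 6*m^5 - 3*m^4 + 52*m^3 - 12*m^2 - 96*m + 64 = (m - 4)*(m^5 - 2*m^4 - 11*m^3 + 8*m^2 + 20*m - 16) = (m - 4)*(m + 2)*(m^4 - 4*m^3 - 3*m^2 + 14*m - 8) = (m - 4)^2*(m + 2)*(m^3 - 3*m + 2) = (m - 4)^2*(m + 2)^2*(m^2 - 2*m + 1) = (m - 4)^2*(m - 1)*(m + 2)^2*(m - 1)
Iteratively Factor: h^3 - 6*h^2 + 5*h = (h - 5)*(h^2 - h) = (h - 5)*(h - 1)*(h)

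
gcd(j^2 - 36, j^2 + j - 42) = j - 6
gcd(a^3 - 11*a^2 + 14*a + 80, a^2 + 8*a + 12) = a + 2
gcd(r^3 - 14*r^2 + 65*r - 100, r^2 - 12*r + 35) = r - 5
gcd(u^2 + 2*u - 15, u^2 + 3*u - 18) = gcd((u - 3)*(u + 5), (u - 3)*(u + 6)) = u - 3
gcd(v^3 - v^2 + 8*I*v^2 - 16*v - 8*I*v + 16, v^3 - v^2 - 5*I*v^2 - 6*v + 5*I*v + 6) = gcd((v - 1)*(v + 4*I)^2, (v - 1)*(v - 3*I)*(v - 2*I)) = v - 1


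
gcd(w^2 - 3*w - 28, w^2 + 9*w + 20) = w + 4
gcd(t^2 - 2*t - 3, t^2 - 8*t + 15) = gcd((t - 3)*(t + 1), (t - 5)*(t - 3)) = t - 3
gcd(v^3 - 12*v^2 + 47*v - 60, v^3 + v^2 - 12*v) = v - 3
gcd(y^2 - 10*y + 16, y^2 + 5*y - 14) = y - 2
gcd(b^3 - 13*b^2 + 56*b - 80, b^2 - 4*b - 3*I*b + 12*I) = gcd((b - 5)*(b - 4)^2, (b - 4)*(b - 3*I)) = b - 4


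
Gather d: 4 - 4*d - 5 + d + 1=-3*d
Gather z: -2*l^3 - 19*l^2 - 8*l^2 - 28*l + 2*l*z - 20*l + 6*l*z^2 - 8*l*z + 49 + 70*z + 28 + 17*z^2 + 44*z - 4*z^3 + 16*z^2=-2*l^3 - 27*l^2 - 48*l - 4*z^3 + z^2*(6*l + 33) + z*(114 - 6*l) + 77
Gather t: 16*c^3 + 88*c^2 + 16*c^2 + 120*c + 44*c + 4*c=16*c^3 + 104*c^2 + 168*c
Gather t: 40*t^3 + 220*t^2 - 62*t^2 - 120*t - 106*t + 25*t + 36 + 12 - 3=40*t^3 + 158*t^2 - 201*t + 45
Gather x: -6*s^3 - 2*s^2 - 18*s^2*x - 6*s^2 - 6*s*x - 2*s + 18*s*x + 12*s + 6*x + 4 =-6*s^3 - 8*s^2 + 10*s + x*(-18*s^2 + 12*s + 6) + 4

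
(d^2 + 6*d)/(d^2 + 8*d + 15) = d*(d + 6)/(d^2 + 8*d + 15)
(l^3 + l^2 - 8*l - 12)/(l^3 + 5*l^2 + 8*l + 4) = (l - 3)/(l + 1)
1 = 1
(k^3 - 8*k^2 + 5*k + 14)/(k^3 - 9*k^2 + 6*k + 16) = (k - 7)/(k - 8)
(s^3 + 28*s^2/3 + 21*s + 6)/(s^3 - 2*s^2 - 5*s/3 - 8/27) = 9*(s^2 + 9*s + 18)/(9*s^2 - 21*s - 8)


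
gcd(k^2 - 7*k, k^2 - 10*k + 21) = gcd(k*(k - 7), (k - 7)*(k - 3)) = k - 7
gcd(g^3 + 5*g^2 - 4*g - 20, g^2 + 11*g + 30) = g + 5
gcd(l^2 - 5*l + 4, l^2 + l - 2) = l - 1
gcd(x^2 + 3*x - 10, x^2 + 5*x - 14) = x - 2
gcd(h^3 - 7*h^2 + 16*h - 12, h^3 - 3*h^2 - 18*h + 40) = h - 2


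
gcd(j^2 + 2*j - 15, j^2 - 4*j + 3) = j - 3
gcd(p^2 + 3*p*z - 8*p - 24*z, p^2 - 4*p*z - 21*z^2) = p + 3*z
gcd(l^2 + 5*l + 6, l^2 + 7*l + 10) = l + 2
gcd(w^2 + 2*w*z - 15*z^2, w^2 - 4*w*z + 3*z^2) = -w + 3*z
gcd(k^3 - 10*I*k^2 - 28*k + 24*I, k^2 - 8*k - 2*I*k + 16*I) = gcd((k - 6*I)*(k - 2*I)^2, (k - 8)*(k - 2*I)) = k - 2*I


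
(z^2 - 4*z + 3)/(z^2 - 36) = (z^2 - 4*z + 3)/(z^2 - 36)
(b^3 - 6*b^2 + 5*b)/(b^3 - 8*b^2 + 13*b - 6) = b*(b - 5)/(b^2 - 7*b + 6)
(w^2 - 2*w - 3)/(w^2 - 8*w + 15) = (w + 1)/(w - 5)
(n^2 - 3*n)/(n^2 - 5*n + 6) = n/(n - 2)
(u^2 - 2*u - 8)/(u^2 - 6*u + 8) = (u + 2)/(u - 2)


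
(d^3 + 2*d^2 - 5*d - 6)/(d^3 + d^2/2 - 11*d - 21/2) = 2*(d - 2)/(2*d - 7)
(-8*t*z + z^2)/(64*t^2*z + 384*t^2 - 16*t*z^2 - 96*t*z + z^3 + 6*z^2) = z/(-8*t*z - 48*t + z^2 + 6*z)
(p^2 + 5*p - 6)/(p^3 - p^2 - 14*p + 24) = (p^2 + 5*p - 6)/(p^3 - p^2 - 14*p + 24)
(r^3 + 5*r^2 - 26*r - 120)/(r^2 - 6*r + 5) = (r^2 + 10*r + 24)/(r - 1)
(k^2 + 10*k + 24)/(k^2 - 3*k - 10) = (k^2 + 10*k + 24)/(k^2 - 3*k - 10)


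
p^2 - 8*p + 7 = (p - 7)*(p - 1)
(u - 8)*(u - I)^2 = u^3 - 8*u^2 - 2*I*u^2 - u + 16*I*u + 8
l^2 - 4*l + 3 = (l - 3)*(l - 1)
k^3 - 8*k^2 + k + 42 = (k - 7)*(k - 3)*(k + 2)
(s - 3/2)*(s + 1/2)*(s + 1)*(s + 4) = s^4 + 4*s^3 - 7*s^2/4 - 31*s/4 - 3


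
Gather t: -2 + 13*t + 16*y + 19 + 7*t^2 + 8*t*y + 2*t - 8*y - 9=7*t^2 + t*(8*y + 15) + 8*y + 8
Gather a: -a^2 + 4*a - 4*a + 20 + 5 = 25 - a^2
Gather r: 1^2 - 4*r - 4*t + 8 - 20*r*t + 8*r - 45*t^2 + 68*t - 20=r*(4 - 20*t) - 45*t^2 + 64*t - 11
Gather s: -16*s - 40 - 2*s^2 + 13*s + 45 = -2*s^2 - 3*s + 5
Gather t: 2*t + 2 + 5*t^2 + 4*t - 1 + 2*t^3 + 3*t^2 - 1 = 2*t^3 + 8*t^2 + 6*t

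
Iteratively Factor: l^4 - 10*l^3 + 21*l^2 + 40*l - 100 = (l - 5)*(l^3 - 5*l^2 - 4*l + 20) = (l - 5)*(l + 2)*(l^2 - 7*l + 10) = (l - 5)^2*(l + 2)*(l - 2)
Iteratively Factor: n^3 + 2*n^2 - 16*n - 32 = (n - 4)*(n^2 + 6*n + 8) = (n - 4)*(n + 2)*(n + 4)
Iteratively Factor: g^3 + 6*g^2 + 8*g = (g)*(g^2 + 6*g + 8) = g*(g + 2)*(g + 4)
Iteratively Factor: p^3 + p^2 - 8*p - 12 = (p + 2)*(p^2 - p - 6) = (p - 3)*(p + 2)*(p + 2)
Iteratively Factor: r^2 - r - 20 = (r - 5)*(r + 4)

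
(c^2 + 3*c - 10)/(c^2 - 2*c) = (c + 5)/c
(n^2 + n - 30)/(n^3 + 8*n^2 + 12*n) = (n - 5)/(n*(n + 2))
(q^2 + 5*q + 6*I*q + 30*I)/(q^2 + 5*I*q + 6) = (q + 5)/(q - I)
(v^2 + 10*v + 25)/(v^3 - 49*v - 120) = (v + 5)/(v^2 - 5*v - 24)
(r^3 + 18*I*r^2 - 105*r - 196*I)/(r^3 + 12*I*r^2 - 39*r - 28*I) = (r + 7*I)/(r + I)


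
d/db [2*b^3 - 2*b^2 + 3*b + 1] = 6*b^2 - 4*b + 3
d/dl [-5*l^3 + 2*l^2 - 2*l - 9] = -15*l^2 + 4*l - 2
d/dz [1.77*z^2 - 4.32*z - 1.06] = 3.54*z - 4.32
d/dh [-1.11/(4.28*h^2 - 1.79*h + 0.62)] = (9.5016*h - 1.9869)/(4.28*h^2 - 1.79*h + 0.62)^2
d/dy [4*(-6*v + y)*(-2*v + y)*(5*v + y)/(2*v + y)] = 4*(-116*v^3 - 12*v^2*y + 3*v*y^2 + 2*y^3)/(4*v^2 + 4*v*y + y^2)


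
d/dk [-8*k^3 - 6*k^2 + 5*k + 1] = -24*k^2 - 12*k + 5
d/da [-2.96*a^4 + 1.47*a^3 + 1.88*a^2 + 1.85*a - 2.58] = -11.84*a^3 + 4.41*a^2 + 3.76*a + 1.85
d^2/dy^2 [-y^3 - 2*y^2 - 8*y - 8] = -6*y - 4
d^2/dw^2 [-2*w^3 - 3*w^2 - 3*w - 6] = -12*w - 6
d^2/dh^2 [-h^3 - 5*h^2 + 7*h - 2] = -6*h - 10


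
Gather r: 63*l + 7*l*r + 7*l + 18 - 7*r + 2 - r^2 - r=70*l - r^2 + r*(7*l - 8) + 20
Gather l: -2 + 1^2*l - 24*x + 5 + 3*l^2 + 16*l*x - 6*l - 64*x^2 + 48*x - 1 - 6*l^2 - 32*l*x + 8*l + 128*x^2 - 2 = -3*l^2 + l*(3 - 16*x) + 64*x^2 + 24*x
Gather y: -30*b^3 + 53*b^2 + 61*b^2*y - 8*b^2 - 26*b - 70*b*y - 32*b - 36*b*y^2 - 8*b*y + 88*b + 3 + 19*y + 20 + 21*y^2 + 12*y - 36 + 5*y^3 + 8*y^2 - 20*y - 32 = -30*b^3 + 45*b^2 + 30*b + 5*y^3 + y^2*(29 - 36*b) + y*(61*b^2 - 78*b + 11) - 45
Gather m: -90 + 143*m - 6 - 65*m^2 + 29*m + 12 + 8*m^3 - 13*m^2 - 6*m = 8*m^3 - 78*m^2 + 166*m - 84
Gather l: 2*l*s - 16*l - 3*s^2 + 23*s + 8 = l*(2*s - 16) - 3*s^2 + 23*s + 8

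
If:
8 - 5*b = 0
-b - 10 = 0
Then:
No Solution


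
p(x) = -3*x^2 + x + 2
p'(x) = 1 - 6*x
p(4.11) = -44.57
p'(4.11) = -23.66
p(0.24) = 2.07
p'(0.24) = -0.44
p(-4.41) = -60.75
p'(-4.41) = 27.46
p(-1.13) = -2.96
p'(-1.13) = 7.78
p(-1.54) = -6.65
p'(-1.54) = 10.24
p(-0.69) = -0.12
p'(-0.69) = 5.14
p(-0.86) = -1.08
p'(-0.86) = 6.16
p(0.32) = 2.01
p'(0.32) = -0.92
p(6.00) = -100.00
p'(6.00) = -35.00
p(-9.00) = -250.00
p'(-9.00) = 55.00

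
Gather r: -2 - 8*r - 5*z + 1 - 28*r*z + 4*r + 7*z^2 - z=r*(-28*z - 4) + 7*z^2 - 6*z - 1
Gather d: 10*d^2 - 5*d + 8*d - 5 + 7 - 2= 10*d^2 + 3*d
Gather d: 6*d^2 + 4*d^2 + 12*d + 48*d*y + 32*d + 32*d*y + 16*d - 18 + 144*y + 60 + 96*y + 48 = 10*d^2 + d*(80*y + 60) + 240*y + 90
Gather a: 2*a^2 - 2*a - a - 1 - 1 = 2*a^2 - 3*a - 2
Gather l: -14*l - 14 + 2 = -14*l - 12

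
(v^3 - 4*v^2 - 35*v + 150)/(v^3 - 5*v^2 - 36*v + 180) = (v - 5)/(v - 6)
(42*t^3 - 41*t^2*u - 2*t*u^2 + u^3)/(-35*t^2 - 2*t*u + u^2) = (-6*t^2 + 5*t*u + u^2)/(5*t + u)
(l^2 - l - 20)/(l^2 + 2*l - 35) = (l + 4)/(l + 7)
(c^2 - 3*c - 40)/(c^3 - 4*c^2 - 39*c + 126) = (c^2 - 3*c - 40)/(c^3 - 4*c^2 - 39*c + 126)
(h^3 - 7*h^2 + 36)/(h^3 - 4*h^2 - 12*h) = (h - 3)/h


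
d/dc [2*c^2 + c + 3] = 4*c + 1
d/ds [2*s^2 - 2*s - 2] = 4*s - 2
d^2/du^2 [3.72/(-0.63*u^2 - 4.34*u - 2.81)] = (2.952936*u^2 + 20.342448*u - 3.72*(1.26*u + 4.34)*(2.52*u + 8.68) + 13.171032)/(0.63*u^2 + 4.34*u + 2.81)^3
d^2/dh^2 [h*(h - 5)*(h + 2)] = 6*h - 6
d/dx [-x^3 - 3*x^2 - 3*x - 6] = -3*x^2 - 6*x - 3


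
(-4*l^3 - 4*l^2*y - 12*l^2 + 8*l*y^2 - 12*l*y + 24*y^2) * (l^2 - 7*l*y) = -4*l^5 + 24*l^4*y - 12*l^4 + 36*l^3*y^2 + 72*l^3*y - 56*l^2*y^3 + 108*l^2*y^2 - 168*l*y^3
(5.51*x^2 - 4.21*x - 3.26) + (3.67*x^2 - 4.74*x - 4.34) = 9.18*x^2 - 8.95*x - 7.6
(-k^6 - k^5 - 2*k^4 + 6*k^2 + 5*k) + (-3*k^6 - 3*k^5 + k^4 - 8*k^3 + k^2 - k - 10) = -4*k^6 - 4*k^5 - k^4 - 8*k^3 + 7*k^2 + 4*k - 10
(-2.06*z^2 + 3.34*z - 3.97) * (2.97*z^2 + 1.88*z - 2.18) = -6.1182*z^4 + 6.047*z^3 - 1.0209*z^2 - 14.7448*z + 8.6546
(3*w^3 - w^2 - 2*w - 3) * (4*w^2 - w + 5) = 12*w^5 - 7*w^4 + 8*w^3 - 15*w^2 - 7*w - 15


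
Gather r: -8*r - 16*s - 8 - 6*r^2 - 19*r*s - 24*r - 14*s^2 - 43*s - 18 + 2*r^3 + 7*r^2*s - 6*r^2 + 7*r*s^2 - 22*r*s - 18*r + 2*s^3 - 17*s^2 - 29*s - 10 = 2*r^3 + r^2*(7*s - 12) + r*(7*s^2 - 41*s - 50) + 2*s^3 - 31*s^2 - 88*s - 36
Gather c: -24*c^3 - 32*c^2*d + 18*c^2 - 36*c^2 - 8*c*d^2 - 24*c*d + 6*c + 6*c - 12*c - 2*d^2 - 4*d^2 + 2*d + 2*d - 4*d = -24*c^3 + c^2*(-32*d - 18) + c*(-8*d^2 - 24*d) - 6*d^2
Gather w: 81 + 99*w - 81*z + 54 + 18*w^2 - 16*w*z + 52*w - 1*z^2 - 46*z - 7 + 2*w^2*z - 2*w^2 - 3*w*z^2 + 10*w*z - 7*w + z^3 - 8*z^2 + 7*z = w^2*(2*z + 16) + w*(-3*z^2 - 6*z + 144) + z^3 - 9*z^2 - 120*z + 128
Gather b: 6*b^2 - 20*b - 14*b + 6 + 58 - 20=6*b^2 - 34*b + 44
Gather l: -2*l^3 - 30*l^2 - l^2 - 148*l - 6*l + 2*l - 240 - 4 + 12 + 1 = -2*l^3 - 31*l^2 - 152*l - 231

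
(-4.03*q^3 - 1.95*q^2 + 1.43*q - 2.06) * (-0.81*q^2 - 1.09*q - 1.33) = 3.2643*q^5 + 5.9722*q^4 + 6.3271*q^3 + 2.7034*q^2 + 0.3435*q + 2.7398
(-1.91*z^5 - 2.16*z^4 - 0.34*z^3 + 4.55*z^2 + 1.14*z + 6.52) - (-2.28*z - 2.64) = -1.91*z^5 - 2.16*z^4 - 0.34*z^3 + 4.55*z^2 + 3.42*z + 9.16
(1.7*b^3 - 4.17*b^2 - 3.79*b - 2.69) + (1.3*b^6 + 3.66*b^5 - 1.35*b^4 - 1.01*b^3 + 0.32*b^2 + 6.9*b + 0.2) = 1.3*b^6 + 3.66*b^5 - 1.35*b^4 + 0.69*b^3 - 3.85*b^2 + 3.11*b - 2.49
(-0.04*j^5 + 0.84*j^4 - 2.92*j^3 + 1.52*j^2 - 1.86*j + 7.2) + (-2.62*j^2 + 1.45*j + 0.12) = -0.04*j^5 + 0.84*j^4 - 2.92*j^3 - 1.1*j^2 - 0.41*j + 7.32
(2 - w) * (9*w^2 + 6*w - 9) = -9*w^3 + 12*w^2 + 21*w - 18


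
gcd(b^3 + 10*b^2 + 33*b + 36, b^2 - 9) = b + 3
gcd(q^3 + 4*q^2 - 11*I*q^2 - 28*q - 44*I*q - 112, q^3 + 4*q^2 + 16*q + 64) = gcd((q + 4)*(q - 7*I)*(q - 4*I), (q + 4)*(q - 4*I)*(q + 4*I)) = q^2 + q*(4 - 4*I) - 16*I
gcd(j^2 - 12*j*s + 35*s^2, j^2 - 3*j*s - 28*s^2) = -j + 7*s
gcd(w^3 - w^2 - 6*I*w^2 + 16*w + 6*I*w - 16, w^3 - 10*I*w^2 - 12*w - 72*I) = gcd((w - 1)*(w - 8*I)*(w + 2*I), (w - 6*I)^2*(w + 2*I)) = w + 2*I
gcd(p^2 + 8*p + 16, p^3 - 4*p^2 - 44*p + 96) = 1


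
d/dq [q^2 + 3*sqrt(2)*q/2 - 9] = 2*q + 3*sqrt(2)/2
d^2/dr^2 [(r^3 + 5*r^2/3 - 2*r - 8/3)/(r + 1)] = 2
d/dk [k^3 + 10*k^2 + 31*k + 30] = 3*k^2 + 20*k + 31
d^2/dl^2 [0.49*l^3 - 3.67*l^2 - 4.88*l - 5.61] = 2.94*l - 7.34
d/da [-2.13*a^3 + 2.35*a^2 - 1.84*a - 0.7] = -6.39*a^2 + 4.7*a - 1.84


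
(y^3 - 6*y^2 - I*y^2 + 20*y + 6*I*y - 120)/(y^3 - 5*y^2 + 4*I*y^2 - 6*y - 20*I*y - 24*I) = (y - 5*I)/(y + 1)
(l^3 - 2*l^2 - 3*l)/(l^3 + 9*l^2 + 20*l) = (l^2 - 2*l - 3)/(l^2 + 9*l + 20)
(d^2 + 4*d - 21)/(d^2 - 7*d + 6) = (d^2 + 4*d - 21)/(d^2 - 7*d + 6)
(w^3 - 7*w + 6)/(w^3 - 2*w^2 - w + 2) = (w + 3)/(w + 1)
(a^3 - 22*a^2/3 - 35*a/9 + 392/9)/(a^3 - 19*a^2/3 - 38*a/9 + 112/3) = (a - 7)/(a - 6)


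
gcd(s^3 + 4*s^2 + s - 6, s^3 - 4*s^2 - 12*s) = s + 2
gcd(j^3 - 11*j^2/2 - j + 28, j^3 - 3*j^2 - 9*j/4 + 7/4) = j - 7/2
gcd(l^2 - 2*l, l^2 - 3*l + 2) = l - 2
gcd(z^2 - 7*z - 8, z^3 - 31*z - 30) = z + 1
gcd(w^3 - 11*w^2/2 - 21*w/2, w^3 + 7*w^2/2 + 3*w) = w^2 + 3*w/2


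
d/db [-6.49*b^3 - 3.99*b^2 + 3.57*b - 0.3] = -19.47*b^2 - 7.98*b + 3.57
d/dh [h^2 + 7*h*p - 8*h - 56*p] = 2*h + 7*p - 8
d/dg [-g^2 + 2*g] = 2 - 2*g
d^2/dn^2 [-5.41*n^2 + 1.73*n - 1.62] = -10.8200000000000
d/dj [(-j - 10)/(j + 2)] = 8/(j + 2)^2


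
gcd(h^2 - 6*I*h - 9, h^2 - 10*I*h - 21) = h - 3*I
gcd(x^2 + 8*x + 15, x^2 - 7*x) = 1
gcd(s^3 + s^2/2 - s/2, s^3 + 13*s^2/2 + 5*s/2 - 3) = s^2 + s/2 - 1/2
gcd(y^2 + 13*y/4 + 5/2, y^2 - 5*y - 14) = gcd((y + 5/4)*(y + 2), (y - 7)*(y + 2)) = y + 2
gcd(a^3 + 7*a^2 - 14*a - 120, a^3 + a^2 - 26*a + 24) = a^2 + 2*a - 24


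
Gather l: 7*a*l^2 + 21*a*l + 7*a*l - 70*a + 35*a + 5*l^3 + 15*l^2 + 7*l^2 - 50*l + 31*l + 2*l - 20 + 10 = -35*a + 5*l^3 + l^2*(7*a + 22) + l*(28*a - 17) - 10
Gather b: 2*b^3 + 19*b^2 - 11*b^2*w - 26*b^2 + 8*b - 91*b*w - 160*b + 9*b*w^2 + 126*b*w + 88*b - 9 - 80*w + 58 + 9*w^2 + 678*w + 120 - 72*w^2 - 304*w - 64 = 2*b^3 + b^2*(-11*w - 7) + b*(9*w^2 + 35*w - 64) - 63*w^2 + 294*w + 105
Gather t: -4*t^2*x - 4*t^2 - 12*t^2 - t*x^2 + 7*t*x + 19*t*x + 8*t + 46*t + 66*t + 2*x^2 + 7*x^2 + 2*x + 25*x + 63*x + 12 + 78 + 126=t^2*(-4*x - 16) + t*(-x^2 + 26*x + 120) + 9*x^2 + 90*x + 216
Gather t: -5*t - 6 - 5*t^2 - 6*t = -5*t^2 - 11*t - 6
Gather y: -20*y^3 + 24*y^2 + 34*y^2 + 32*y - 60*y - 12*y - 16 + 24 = -20*y^3 + 58*y^2 - 40*y + 8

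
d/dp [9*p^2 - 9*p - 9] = 18*p - 9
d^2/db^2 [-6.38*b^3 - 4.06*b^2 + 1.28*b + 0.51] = -38.28*b - 8.12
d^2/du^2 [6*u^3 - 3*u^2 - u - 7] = 36*u - 6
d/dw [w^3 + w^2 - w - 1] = 3*w^2 + 2*w - 1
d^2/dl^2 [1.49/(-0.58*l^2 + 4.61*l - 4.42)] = (1.002472*l^2 - 7.967924*l - 1.49*(1.16*l - 4.61)*(2.32*l - 9.22) + 7.639528)/(0.58*l^2 - 4.61*l + 4.42)^3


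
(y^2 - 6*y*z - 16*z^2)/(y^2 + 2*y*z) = (y - 8*z)/y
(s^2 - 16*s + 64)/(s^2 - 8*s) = (s - 8)/s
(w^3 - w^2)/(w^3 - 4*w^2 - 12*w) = w*(1 - w)/(-w^2 + 4*w + 12)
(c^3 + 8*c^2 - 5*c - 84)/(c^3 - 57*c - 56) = (c^2 + c - 12)/(c^2 - 7*c - 8)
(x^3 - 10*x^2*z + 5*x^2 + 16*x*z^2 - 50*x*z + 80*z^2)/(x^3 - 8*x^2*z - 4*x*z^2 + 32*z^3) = (x + 5)/(x + 2*z)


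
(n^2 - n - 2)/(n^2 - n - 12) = (-n^2 + n + 2)/(-n^2 + n + 12)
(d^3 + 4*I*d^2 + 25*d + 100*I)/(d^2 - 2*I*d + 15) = (d^2 + 9*I*d - 20)/(d + 3*I)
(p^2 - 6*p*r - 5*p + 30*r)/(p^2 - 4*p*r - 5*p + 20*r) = (p - 6*r)/(p - 4*r)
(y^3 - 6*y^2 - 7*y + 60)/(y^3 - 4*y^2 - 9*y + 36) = (y - 5)/(y - 3)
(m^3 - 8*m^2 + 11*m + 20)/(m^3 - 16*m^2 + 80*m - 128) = (m^2 - 4*m - 5)/(m^2 - 12*m + 32)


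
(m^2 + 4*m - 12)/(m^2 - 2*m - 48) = (m - 2)/(m - 8)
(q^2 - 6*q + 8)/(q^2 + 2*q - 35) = (q^2 - 6*q + 8)/(q^2 + 2*q - 35)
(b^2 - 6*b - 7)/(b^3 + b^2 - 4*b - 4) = (b - 7)/(b^2 - 4)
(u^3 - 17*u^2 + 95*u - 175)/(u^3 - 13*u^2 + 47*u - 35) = (u - 5)/(u - 1)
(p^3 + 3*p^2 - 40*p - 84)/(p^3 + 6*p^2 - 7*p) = (p^2 - 4*p - 12)/(p*(p - 1))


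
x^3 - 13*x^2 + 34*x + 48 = (x - 8)*(x - 6)*(x + 1)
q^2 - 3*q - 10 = (q - 5)*(q + 2)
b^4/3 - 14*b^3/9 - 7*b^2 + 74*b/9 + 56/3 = (b/3 + 1)*(b - 7)*(b - 2)*(b + 4/3)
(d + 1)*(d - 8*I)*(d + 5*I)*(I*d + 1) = I*d^4 + 4*d^3 + I*d^3 + 4*d^2 + 37*I*d^2 + 40*d + 37*I*d + 40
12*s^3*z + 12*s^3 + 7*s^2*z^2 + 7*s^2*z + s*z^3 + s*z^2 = (3*s + z)*(4*s + z)*(s*z + s)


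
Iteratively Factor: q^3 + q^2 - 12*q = (q)*(q^2 + q - 12) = q*(q + 4)*(q - 3)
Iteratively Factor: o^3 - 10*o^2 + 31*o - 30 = (o - 2)*(o^2 - 8*o + 15) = (o - 3)*(o - 2)*(o - 5)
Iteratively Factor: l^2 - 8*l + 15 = (l - 5)*(l - 3)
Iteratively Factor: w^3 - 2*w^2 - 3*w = (w - 3)*(w^2 + w) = w*(w - 3)*(w + 1)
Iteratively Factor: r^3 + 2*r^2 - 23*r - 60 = (r - 5)*(r^2 + 7*r + 12) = (r - 5)*(r + 4)*(r + 3)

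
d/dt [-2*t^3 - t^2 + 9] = 2*t*(-3*t - 1)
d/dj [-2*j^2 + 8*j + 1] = 8 - 4*j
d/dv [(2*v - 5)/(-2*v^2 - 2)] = (-v^2 + v*(2*v - 5) - 1)/(v^2 + 1)^2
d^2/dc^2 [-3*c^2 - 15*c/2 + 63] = -6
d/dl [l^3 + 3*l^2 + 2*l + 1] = 3*l^2 + 6*l + 2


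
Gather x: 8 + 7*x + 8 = 7*x + 16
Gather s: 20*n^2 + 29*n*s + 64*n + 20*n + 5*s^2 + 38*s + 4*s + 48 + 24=20*n^2 + 84*n + 5*s^2 + s*(29*n + 42) + 72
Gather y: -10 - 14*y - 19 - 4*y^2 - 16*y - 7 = -4*y^2 - 30*y - 36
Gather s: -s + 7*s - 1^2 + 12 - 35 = 6*s - 24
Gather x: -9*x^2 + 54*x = -9*x^2 + 54*x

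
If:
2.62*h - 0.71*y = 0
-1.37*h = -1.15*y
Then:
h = 0.00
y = 0.00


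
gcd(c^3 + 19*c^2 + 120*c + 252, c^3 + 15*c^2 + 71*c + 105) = c + 7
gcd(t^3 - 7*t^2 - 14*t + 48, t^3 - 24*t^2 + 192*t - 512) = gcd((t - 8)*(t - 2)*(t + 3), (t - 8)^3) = t - 8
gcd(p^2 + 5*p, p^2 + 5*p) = p^2 + 5*p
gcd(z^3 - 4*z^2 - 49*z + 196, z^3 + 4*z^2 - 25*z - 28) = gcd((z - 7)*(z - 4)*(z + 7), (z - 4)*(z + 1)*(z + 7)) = z^2 + 3*z - 28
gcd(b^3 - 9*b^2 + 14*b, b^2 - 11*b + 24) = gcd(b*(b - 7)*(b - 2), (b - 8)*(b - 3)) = 1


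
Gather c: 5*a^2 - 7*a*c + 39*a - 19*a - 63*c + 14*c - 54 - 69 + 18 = 5*a^2 + 20*a + c*(-7*a - 49) - 105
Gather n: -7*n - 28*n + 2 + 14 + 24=40 - 35*n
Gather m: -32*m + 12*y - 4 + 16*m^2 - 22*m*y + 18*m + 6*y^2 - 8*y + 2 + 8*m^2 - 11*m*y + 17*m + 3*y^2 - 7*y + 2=24*m^2 + m*(3 - 33*y) + 9*y^2 - 3*y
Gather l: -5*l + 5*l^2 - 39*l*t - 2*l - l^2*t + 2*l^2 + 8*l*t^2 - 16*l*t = l^2*(7 - t) + l*(8*t^2 - 55*t - 7)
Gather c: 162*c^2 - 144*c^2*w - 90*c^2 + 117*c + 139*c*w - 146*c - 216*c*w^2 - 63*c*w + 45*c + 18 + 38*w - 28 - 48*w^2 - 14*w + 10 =c^2*(72 - 144*w) + c*(-216*w^2 + 76*w + 16) - 48*w^2 + 24*w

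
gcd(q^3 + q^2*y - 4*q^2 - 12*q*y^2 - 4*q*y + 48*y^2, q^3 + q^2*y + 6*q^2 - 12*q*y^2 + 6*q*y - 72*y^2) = -q^2 - q*y + 12*y^2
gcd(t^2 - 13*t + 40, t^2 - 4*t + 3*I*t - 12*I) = 1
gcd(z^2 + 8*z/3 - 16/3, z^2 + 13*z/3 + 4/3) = z + 4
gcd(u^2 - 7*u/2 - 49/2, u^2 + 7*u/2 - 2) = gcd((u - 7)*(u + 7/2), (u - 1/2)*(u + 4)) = 1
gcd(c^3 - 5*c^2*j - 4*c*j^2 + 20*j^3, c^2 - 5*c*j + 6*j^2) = c - 2*j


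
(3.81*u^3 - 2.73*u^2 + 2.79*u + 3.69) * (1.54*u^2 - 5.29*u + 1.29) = 5.8674*u^5 - 24.3591*u^4 + 23.6532*u^3 - 12.5982*u^2 - 15.921*u + 4.7601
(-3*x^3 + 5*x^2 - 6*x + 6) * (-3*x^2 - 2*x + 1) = 9*x^5 - 9*x^4 + 5*x^3 - x^2 - 18*x + 6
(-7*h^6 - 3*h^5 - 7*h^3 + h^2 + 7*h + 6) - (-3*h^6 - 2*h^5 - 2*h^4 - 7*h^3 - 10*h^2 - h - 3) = -4*h^6 - h^5 + 2*h^4 + 11*h^2 + 8*h + 9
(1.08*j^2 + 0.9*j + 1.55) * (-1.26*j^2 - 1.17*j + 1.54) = -1.3608*j^4 - 2.3976*j^3 - 1.3428*j^2 - 0.4275*j + 2.387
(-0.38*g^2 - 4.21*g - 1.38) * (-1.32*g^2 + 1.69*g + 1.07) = 0.5016*g^4 + 4.915*g^3 - 5.6999*g^2 - 6.8369*g - 1.4766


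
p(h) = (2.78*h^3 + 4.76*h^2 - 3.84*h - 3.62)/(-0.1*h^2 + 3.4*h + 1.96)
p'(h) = (0.2*h - 3.4)*(2.78*h^3 + 4.76*h^2 - 3.84*h - 3.62)/(-0.1*h^2 + 3.4*h + 1.96)^2 + (8.34*h^2 + 9.52*h - 3.84)/(-0.1*h^2 + 3.4*h + 1.96) = (-0.278*h^4 + 18.904*h^3 + 32.1464*h^2 + 17.9352*h + 4.7816)/(0.01*h^4 - 0.68*h^3 + 11.168*h^2 + 13.328*h + 3.8416)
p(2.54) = 6.32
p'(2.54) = 5.61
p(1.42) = 1.29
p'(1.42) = 3.41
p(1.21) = 0.61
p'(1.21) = 3.03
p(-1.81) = -0.54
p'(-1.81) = -1.83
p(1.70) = 2.32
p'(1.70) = 3.94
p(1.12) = 0.35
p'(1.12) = 2.87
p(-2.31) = 0.56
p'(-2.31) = -2.57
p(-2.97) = 2.56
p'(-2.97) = -3.46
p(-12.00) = 76.56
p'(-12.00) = -12.00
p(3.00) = 9.13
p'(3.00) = 6.59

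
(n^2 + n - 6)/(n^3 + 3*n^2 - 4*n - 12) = 1/(n + 2)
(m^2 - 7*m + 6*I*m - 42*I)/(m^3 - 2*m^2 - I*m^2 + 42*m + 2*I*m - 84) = (m - 7)/(m^2 - m*(2 + 7*I) + 14*I)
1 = 1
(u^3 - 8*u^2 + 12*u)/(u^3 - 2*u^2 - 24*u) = (u - 2)/(u + 4)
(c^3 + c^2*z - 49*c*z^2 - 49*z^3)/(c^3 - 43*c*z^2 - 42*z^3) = (c + 7*z)/(c + 6*z)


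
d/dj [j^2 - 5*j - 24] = 2*j - 5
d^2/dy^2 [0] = 0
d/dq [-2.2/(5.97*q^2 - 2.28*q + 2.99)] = (26.268*q - 5.016)/(5.97*q^2 - 2.28*q + 2.99)^2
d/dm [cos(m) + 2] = -sin(m)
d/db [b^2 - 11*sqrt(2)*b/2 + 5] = 2*b - 11*sqrt(2)/2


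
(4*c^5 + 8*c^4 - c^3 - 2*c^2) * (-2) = -8*c^5 - 16*c^4 + 2*c^3 + 4*c^2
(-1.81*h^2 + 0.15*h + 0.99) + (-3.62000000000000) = -1.81*h^2 + 0.15*h - 2.63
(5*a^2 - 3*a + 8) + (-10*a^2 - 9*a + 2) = -5*a^2 - 12*a + 10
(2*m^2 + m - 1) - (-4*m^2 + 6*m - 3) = 6*m^2 - 5*m + 2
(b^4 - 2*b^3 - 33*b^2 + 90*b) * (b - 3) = b^5 - 5*b^4 - 27*b^3 + 189*b^2 - 270*b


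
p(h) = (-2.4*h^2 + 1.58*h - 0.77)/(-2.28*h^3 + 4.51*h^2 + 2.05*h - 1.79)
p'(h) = (1.58 - 4.8*h)/(-2.28*h^3 + 4.51*h^2 + 2.05*h - 1.79) + (-2.4*h^2 + 1.58*h - 0.77)*(6.84*h^2 - 9.02*h - 2.05)/(-2.28*h^3 + 4.51*h^2 + 2.05*h - 1.79)^2 = (-5.472*h^4 + 7.2048*h^3 - 17.3126*h^2 + 15.5374*h - 1.2497)/(5.1984*h^6 - 20.5656*h^5 + 10.9921*h^4 + 26.6534*h^3 - 11.9433*h^2 - 7.339*h + 3.2041)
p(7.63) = 0.17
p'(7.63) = -0.03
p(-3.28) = -0.26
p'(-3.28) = -0.08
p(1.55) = -1.10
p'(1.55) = -1.69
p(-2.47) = -0.35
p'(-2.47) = -0.15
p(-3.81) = -0.23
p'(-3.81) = -0.06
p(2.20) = -32.88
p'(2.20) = -1393.76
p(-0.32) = 0.80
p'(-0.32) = -2.27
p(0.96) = -0.63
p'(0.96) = -0.10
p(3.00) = 1.06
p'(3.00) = -1.30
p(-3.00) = -0.29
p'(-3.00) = -0.09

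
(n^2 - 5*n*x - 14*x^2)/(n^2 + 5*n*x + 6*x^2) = (n - 7*x)/(n + 3*x)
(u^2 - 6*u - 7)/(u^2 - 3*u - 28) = (u + 1)/(u + 4)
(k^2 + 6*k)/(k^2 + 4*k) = (k + 6)/(k + 4)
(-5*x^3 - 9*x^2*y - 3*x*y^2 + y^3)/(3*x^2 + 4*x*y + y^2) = (-5*x^2 - 4*x*y + y^2)/(3*x + y)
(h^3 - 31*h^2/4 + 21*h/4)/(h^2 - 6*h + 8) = h*(4*h^2 - 31*h + 21)/(4*(h^2 - 6*h + 8))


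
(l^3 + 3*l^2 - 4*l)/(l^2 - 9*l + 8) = l*(l + 4)/(l - 8)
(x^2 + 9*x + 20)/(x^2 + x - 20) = (x + 4)/(x - 4)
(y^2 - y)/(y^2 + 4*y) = (y - 1)/(y + 4)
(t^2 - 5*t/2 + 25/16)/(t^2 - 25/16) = (4*t - 5)/(4*t + 5)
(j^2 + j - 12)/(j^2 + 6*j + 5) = (j^2 + j - 12)/(j^2 + 6*j + 5)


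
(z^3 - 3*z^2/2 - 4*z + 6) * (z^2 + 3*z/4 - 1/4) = z^5 - 3*z^4/4 - 43*z^3/8 + 27*z^2/8 + 11*z/2 - 3/2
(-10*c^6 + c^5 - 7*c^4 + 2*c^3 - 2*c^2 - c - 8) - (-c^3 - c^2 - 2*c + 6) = -10*c^6 + c^5 - 7*c^4 + 3*c^3 - c^2 + c - 14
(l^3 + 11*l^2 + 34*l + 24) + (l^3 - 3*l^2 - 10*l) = 2*l^3 + 8*l^2 + 24*l + 24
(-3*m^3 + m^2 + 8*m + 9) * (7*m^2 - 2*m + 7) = -21*m^5 + 13*m^4 + 33*m^3 + 54*m^2 + 38*m + 63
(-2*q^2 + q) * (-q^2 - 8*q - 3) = 2*q^4 + 15*q^3 - 2*q^2 - 3*q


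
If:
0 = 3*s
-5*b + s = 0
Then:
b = 0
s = 0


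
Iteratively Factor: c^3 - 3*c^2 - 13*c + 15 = (c - 1)*(c^2 - 2*c - 15) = (c - 5)*(c - 1)*(c + 3)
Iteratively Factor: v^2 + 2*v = (v + 2)*(v)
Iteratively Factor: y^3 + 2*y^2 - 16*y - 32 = (y + 4)*(y^2 - 2*y - 8) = (y + 2)*(y + 4)*(y - 4)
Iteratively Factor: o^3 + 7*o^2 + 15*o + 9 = (o + 1)*(o^2 + 6*o + 9) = (o + 1)*(o + 3)*(o + 3)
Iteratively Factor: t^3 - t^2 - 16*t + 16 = (t - 4)*(t^2 + 3*t - 4) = (t - 4)*(t + 4)*(t - 1)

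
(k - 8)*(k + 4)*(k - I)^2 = k^4 - 4*k^3 - 2*I*k^3 - 33*k^2 + 8*I*k^2 + 4*k + 64*I*k + 32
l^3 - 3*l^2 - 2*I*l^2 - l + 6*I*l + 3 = (l - 3)*(l - I)^2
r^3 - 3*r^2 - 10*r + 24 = (r - 4)*(r - 2)*(r + 3)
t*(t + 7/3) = t^2 + 7*t/3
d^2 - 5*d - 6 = (d - 6)*(d + 1)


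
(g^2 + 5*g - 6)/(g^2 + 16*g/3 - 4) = 3*(g - 1)/(3*g - 2)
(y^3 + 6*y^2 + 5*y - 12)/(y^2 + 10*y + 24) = (y^2 + 2*y - 3)/(y + 6)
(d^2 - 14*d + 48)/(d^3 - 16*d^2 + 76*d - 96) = 1/(d - 2)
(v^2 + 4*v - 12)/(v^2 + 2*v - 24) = (v - 2)/(v - 4)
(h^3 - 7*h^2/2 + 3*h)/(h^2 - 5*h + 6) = h*(2*h - 3)/(2*(h - 3))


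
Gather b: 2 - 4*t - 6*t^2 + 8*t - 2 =-6*t^2 + 4*t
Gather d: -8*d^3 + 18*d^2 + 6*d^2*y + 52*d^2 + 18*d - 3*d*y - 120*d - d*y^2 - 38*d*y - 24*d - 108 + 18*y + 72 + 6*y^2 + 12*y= -8*d^3 + d^2*(6*y + 70) + d*(-y^2 - 41*y - 126) + 6*y^2 + 30*y - 36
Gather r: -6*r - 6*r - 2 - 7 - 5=-12*r - 14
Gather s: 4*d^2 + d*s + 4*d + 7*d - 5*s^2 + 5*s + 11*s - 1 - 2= 4*d^2 + 11*d - 5*s^2 + s*(d + 16) - 3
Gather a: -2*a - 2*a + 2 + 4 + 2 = 8 - 4*a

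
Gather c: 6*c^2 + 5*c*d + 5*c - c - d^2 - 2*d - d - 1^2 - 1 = 6*c^2 + c*(5*d + 4) - d^2 - 3*d - 2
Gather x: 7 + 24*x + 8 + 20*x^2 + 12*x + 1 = 20*x^2 + 36*x + 16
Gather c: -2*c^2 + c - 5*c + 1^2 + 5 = -2*c^2 - 4*c + 6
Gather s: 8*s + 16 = 8*s + 16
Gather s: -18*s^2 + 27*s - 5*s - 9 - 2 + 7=-18*s^2 + 22*s - 4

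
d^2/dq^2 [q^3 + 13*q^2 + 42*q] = 6*q + 26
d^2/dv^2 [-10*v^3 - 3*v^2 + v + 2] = -60*v - 6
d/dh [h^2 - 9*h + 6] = 2*h - 9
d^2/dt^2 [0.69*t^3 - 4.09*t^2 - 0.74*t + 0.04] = 4.14*t - 8.18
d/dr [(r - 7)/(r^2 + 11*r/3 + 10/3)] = 9*(-r^2 + 14*r + 29)/(9*r^4 + 66*r^3 + 181*r^2 + 220*r + 100)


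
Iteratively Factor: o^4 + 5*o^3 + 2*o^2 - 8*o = (o + 2)*(o^3 + 3*o^2 - 4*o) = o*(o + 2)*(o^2 + 3*o - 4) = o*(o + 2)*(o + 4)*(o - 1)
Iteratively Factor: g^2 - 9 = (g - 3)*(g + 3)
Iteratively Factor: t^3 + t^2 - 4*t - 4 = (t + 1)*(t^2 - 4) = (t + 1)*(t + 2)*(t - 2)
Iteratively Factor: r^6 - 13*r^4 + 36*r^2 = (r)*(r^5 - 13*r^3 + 36*r) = r^2*(r^4 - 13*r^2 + 36) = r^2*(r + 2)*(r^3 - 2*r^2 - 9*r + 18) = r^2*(r - 3)*(r + 2)*(r^2 + r - 6) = r^2*(r - 3)*(r - 2)*(r + 2)*(r + 3)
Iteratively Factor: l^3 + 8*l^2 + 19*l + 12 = (l + 4)*(l^2 + 4*l + 3) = (l + 1)*(l + 4)*(l + 3)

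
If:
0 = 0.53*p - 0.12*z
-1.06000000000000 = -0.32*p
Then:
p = 3.31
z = 14.63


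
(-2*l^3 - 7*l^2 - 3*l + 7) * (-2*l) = 4*l^4 + 14*l^3 + 6*l^2 - 14*l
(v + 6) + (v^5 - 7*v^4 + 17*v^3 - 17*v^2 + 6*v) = v^5 - 7*v^4 + 17*v^3 - 17*v^2 + 7*v + 6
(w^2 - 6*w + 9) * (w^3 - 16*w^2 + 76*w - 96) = w^5 - 22*w^4 + 181*w^3 - 696*w^2 + 1260*w - 864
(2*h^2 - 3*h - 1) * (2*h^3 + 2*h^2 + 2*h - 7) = 4*h^5 - 2*h^4 - 4*h^3 - 22*h^2 + 19*h + 7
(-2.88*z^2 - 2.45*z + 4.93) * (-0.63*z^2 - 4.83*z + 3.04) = 1.8144*z^4 + 15.4539*z^3 - 0.0275999999999996*z^2 - 31.2599*z + 14.9872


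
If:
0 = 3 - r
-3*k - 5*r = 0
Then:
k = -5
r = 3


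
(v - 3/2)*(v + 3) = v^2 + 3*v/2 - 9/2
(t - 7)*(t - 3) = t^2 - 10*t + 21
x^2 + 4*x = x*(x + 4)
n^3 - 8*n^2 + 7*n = n*(n - 7)*(n - 1)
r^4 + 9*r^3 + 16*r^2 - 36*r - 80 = (r - 2)*(r + 2)*(r + 4)*(r + 5)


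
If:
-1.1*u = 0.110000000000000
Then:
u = -0.10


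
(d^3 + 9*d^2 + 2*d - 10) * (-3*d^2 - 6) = -3*d^5 - 27*d^4 - 12*d^3 - 24*d^2 - 12*d + 60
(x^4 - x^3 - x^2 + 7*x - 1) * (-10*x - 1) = -10*x^5 + 9*x^4 + 11*x^3 - 69*x^2 + 3*x + 1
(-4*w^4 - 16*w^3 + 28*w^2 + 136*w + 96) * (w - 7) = -4*w^5 + 12*w^4 + 140*w^3 - 60*w^2 - 856*w - 672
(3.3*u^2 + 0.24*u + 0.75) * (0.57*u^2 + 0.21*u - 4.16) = 1.881*u^4 + 0.8298*u^3 - 13.2501*u^2 - 0.8409*u - 3.12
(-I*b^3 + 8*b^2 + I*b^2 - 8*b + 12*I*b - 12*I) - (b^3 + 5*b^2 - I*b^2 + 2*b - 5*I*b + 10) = -b^3 - I*b^3 + 3*b^2 + 2*I*b^2 - 10*b + 17*I*b - 10 - 12*I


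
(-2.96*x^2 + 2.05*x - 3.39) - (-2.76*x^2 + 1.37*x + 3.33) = -0.2*x^2 + 0.68*x - 6.72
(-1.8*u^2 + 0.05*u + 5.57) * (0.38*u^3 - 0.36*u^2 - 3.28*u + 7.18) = -0.684*u^5 + 0.667*u^4 + 8.0026*u^3 - 15.0932*u^2 - 17.9106*u + 39.9926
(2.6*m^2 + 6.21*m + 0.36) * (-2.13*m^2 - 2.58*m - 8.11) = -5.538*m^4 - 19.9353*m^3 - 37.8746*m^2 - 51.2919*m - 2.9196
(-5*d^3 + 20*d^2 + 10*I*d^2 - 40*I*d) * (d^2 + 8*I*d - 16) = -5*d^5 + 20*d^4 - 30*I*d^4 + 120*I*d^3 - 160*I*d^2 + 640*I*d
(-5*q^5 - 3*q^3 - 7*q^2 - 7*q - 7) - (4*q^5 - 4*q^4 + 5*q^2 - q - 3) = -9*q^5 + 4*q^4 - 3*q^3 - 12*q^2 - 6*q - 4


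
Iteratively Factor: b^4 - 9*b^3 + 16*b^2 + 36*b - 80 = (b + 2)*(b^3 - 11*b^2 + 38*b - 40) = (b - 5)*(b + 2)*(b^2 - 6*b + 8) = (b - 5)*(b - 4)*(b + 2)*(b - 2)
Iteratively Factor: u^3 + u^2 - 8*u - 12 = (u - 3)*(u^2 + 4*u + 4) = (u - 3)*(u + 2)*(u + 2)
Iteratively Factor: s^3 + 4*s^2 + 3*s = (s)*(s^2 + 4*s + 3) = s*(s + 1)*(s + 3)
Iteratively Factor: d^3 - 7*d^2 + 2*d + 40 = (d + 2)*(d^2 - 9*d + 20) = (d - 4)*(d + 2)*(d - 5)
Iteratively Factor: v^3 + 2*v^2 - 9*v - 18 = (v - 3)*(v^2 + 5*v + 6) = (v - 3)*(v + 2)*(v + 3)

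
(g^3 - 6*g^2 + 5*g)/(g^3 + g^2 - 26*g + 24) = g*(g - 5)/(g^2 + 2*g - 24)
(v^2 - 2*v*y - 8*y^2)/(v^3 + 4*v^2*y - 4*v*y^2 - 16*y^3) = (-v + 4*y)/(-v^2 - 2*v*y + 8*y^2)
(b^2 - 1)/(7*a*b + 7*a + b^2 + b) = (b - 1)/(7*a + b)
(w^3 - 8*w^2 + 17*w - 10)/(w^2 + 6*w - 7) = (w^2 - 7*w + 10)/(w + 7)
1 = 1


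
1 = 1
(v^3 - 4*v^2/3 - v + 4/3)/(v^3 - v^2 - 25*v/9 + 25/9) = 3*(3*v^2 - v - 4)/(9*v^2 - 25)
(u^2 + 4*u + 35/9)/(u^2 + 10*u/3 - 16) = (9*u^2 + 36*u + 35)/(3*(3*u^2 + 10*u - 48))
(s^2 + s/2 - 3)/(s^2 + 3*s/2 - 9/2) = (s + 2)/(s + 3)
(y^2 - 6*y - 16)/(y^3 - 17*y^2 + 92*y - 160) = (y + 2)/(y^2 - 9*y + 20)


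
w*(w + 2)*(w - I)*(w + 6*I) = w^4 + 2*w^3 + 5*I*w^3 + 6*w^2 + 10*I*w^2 + 12*w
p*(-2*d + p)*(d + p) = -2*d^2*p - d*p^2 + p^3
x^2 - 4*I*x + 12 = (x - 6*I)*(x + 2*I)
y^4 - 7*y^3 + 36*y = y*(y - 6)*(y - 3)*(y + 2)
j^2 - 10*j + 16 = (j - 8)*(j - 2)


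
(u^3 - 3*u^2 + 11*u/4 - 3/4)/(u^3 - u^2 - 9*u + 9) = (u^2 - 2*u + 3/4)/(u^2 - 9)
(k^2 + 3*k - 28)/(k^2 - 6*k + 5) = (k^2 + 3*k - 28)/(k^2 - 6*k + 5)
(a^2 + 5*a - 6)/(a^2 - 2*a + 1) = (a + 6)/(a - 1)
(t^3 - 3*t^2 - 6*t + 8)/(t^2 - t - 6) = (t^2 - 5*t + 4)/(t - 3)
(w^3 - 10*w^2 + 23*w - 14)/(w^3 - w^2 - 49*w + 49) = (w - 2)/(w + 7)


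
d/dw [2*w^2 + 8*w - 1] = 4*w + 8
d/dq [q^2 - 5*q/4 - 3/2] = 2*q - 5/4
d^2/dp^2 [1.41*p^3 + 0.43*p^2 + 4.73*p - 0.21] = 8.46*p + 0.86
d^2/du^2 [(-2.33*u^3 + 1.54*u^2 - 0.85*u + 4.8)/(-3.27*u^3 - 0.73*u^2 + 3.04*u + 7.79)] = (-44.058018*u^6 + 193.506174*u^5 + 16.6436459999999*u^4 - 651.997596*u^3 + 809.29884*u^2 + 207.647808*u - 370.477428)/(34.965783*u^9 + 23.417451*u^8 - 92.291499*u^7 - 293.04476*u^6 - 25.773006*u^5 + 472.418223*u^4 + 670.941965*u^3 - 83.078013*u^2 - 553.438992*u - 472.729139)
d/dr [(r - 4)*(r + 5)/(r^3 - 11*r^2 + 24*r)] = (-r^4 - 2*r^3 + 95*r^2 - 440*r + 480)/(r^2*(r^4 - 22*r^3 + 169*r^2 - 528*r + 576))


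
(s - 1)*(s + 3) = s^2 + 2*s - 3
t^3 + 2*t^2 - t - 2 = (t - 1)*(t + 1)*(t + 2)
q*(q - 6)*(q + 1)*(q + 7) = q^4 + 2*q^3 - 41*q^2 - 42*q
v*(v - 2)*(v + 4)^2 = v^4 + 6*v^3 - 32*v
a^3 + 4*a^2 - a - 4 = (a - 1)*(a + 1)*(a + 4)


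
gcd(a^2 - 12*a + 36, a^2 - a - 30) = a - 6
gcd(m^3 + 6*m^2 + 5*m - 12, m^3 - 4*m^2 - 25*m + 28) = m^2 + 3*m - 4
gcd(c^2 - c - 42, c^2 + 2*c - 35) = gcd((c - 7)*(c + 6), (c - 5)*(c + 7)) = 1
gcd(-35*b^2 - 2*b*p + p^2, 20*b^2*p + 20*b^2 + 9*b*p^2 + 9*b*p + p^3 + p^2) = 5*b + p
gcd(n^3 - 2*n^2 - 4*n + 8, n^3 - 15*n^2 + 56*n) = 1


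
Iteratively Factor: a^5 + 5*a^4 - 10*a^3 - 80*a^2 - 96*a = (a + 4)*(a^4 + a^3 - 14*a^2 - 24*a) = (a + 2)*(a + 4)*(a^3 - a^2 - 12*a) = a*(a + 2)*(a + 4)*(a^2 - a - 12) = a*(a - 4)*(a + 2)*(a + 4)*(a + 3)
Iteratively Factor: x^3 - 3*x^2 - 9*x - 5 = (x + 1)*(x^2 - 4*x - 5) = (x + 1)^2*(x - 5)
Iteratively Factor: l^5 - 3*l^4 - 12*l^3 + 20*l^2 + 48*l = (l - 3)*(l^4 - 12*l^2 - 16*l) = l*(l - 3)*(l^3 - 12*l - 16) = l*(l - 3)*(l + 2)*(l^2 - 2*l - 8) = l*(l - 4)*(l - 3)*(l + 2)*(l + 2)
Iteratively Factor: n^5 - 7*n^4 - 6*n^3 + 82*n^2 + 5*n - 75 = (n - 1)*(n^4 - 6*n^3 - 12*n^2 + 70*n + 75) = (n - 5)*(n - 1)*(n^3 - n^2 - 17*n - 15) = (n - 5)*(n - 1)*(n + 1)*(n^2 - 2*n - 15) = (n - 5)*(n - 1)*(n + 1)*(n + 3)*(n - 5)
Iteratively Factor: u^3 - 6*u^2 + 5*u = (u - 5)*(u^2 - u) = (u - 5)*(u - 1)*(u)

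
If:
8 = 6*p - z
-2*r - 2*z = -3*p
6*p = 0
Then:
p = 0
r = 8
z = -8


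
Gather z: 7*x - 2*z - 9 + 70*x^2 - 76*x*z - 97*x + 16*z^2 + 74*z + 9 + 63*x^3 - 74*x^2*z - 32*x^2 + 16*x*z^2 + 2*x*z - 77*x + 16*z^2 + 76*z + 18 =63*x^3 + 38*x^2 - 167*x + z^2*(16*x + 32) + z*(-74*x^2 - 74*x + 148) + 18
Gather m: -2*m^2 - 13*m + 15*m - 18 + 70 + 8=-2*m^2 + 2*m + 60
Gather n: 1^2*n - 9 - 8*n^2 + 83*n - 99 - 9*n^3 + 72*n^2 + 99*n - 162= -9*n^3 + 64*n^2 + 183*n - 270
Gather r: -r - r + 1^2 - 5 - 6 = -2*r - 10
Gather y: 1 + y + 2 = y + 3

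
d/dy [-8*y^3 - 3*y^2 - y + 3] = -24*y^2 - 6*y - 1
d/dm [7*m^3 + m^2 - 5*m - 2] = 21*m^2 + 2*m - 5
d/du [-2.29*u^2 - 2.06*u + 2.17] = -4.58*u - 2.06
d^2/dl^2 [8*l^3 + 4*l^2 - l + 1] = 48*l + 8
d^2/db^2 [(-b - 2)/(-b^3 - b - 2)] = 2*((b + 2)*(3*b^2 + 1)^2 - (3*b^2 + 3*b*(b + 2) + 1)*(b^3 + b + 2))/(b^3 + b + 2)^3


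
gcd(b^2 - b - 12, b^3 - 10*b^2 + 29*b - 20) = b - 4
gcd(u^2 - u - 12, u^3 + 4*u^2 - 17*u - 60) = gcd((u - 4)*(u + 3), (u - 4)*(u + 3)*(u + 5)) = u^2 - u - 12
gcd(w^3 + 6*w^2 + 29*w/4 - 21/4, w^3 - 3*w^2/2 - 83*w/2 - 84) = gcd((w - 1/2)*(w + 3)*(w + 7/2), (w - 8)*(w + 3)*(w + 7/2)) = w^2 + 13*w/2 + 21/2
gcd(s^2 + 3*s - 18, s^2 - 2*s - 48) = s + 6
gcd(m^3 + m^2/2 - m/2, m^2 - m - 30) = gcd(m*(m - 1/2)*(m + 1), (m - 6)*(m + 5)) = 1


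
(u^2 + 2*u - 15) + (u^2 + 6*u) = 2*u^2 + 8*u - 15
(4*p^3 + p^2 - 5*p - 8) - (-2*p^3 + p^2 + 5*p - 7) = 6*p^3 - 10*p - 1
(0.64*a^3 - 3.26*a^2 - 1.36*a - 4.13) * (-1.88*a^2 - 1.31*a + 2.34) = -1.2032*a^5 + 5.2904*a^4 + 8.325*a^3 + 1.9176*a^2 + 2.2279*a - 9.6642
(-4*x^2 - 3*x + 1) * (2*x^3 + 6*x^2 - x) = -8*x^5 - 30*x^4 - 12*x^3 + 9*x^2 - x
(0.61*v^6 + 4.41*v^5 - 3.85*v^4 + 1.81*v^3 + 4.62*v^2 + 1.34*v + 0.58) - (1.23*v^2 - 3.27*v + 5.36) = 0.61*v^6 + 4.41*v^5 - 3.85*v^4 + 1.81*v^3 + 3.39*v^2 + 4.61*v - 4.78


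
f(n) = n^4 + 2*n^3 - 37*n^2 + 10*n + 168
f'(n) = 4*n^3 + 6*n^2 - 74*n + 10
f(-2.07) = -10.62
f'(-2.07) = 153.41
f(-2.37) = -58.60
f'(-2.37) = 165.83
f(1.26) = 128.38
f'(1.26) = -65.71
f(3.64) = -13.83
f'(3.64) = 13.05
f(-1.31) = 89.85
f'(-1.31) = 108.24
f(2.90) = 5.34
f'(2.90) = -56.58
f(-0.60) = 148.38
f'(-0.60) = 55.70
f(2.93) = 3.67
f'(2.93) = -54.70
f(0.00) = 168.00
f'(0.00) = 10.00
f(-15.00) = 35568.00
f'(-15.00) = -11030.00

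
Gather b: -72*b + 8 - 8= -72*b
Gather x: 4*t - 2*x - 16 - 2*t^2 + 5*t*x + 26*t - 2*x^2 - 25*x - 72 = -2*t^2 + 30*t - 2*x^2 + x*(5*t - 27) - 88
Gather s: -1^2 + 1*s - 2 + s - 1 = 2*s - 4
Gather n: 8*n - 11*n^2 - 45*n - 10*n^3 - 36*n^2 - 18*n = -10*n^3 - 47*n^2 - 55*n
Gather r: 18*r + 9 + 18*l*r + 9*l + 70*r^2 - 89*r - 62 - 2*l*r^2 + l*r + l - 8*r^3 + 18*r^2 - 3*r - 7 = 10*l - 8*r^3 + r^2*(88 - 2*l) + r*(19*l - 74) - 60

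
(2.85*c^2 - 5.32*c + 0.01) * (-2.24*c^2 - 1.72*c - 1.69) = -6.384*c^4 + 7.0148*c^3 + 4.3115*c^2 + 8.9736*c - 0.0169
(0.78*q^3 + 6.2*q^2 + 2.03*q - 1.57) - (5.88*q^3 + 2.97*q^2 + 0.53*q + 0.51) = -5.1*q^3 + 3.23*q^2 + 1.5*q - 2.08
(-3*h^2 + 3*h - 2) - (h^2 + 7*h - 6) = -4*h^2 - 4*h + 4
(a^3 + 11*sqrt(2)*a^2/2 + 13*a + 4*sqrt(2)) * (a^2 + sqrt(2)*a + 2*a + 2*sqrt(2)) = a^5 + 2*a^4 + 13*sqrt(2)*a^4/2 + 13*sqrt(2)*a^3 + 24*a^3 + 17*sqrt(2)*a^2 + 48*a^2 + 8*a + 34*sqrt(2)*a + 16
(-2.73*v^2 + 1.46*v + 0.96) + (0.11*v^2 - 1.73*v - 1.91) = -2.62*v^2 - 0.27*v - 0.95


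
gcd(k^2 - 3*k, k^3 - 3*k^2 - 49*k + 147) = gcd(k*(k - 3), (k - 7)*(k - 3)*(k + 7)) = k - 3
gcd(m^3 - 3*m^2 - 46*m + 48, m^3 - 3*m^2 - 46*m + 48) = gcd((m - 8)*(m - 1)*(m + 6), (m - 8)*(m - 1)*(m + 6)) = m^3 - 3*m^2 - 46*m + 48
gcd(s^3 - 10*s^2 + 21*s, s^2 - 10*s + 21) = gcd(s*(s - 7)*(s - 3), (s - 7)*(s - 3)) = s^2 - 10*s + 21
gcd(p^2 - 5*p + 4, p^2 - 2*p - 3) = 1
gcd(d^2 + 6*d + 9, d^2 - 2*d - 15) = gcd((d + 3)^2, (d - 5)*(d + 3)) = d + 3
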